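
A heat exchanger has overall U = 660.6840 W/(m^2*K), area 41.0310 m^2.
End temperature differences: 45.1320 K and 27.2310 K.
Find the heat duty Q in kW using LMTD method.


LMTD = 35.4310 K
Q = 660.6840 * 41.0310 * 35.4310 = 960482.2119 W = 960.4822 kW

960.4822 kW


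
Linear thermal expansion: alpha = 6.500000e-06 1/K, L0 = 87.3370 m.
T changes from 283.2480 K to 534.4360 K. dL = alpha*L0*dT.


dT = 251.1880 K
dL = 6.500000e-06 * 87.3370 * 251.1880 = 0.142597 m
L_final = 87.479597 m

dL = 0.142597 m


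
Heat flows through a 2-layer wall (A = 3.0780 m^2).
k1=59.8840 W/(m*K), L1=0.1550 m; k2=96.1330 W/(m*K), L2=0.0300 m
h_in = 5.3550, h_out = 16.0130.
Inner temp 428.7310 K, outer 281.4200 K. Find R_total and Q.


R_conv_in = 1/(5.3550*3.0780) = 0.0607
R_1 = 0.1550/(59.8840*3.0780) = 0.0008
R_2 = 0.0300/(96.1330*3.0780) = 0.0001
R_conv_out = 1/(16.0130*3.0780) = 0.0203
R_total = 0.0819 K/W
Q = 147.3110 / 0.0819 = 1798.6489 W

R_total = 0.0819 K/W, Q = 1798.6489 W


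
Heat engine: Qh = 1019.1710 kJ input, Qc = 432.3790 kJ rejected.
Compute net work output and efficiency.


W = 1019.1710 - 432.3790 = 586.7920 kJ
eta = 586.7920 / 1019.1710 = 0.5758 = 57.5754%

W = 586.7920 kJ, eta = 57.5754%


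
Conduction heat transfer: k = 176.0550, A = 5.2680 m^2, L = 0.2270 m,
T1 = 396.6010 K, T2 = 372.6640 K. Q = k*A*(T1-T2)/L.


dT = 23.9370 K
Q = 176.0550 * 5.2680 * 23.9370 / 0.2270 = 97799.8058 W

97799.8058 W


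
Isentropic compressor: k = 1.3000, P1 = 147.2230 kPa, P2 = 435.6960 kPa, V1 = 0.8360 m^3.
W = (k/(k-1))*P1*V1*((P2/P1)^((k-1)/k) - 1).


(k-1)/k = 0.2308
(P2/P1)^exp = 1.2845
W = 4.3333 * 147.2230 * 0.8360 * (1.2845 - 1) = 151.7449 kJ

151.7449 kJ


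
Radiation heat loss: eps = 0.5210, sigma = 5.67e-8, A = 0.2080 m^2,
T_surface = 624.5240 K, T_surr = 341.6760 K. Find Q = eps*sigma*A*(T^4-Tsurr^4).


T^4 = 1.5212e+11
Tsurr^4 = 1.3629e+10
Q = 0.5210 * 5.67e-8 * 0.2080 * 1.3849e+11 = 850.9763 W

850.9763 W


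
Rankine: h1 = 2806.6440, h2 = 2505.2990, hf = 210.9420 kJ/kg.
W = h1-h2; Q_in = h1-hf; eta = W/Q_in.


W = 301.3450 kJ/kg
Q_in = 2595.7020 kJ/kg
eta = 0.1161 = 11.6094%

eta = 11.6094%


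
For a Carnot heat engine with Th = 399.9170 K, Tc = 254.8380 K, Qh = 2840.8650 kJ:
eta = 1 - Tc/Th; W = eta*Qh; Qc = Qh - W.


eta = 1 - 254.8380/399.9170 = 0.3628
W = 0.3628 * 2840.8650 = 1030.5885 kJ
Qc = 2840.8650 - 1030.5885 = 1810.2765 kJ

eta = 36.2773%, W = 1030.5885 kJ, Qc = 1810.2765 kJ


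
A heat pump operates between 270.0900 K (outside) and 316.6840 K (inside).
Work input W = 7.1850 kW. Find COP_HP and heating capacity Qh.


COP = 316.6840 / 46.5940 = 6.7967
Qh = 6.7967 * 7.1850 = 48.8341 kW

COP = 6.7967, Qh = 48.8341 kW


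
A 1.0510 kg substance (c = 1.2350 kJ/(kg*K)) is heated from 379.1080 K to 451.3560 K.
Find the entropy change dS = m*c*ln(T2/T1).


T2/T1 = 1.1906
ln(T2/T1) = 0.1744
dS = 1.0510 * 1.2350 * 0.1744 = 0.2264 kJ/K

0.2264 kJ/K


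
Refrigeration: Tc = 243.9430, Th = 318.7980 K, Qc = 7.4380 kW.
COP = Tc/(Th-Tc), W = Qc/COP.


COP = 243.9430 / 74.8550 = 3.2589
W = 7.4380 / 3.2589 = 2.2824 kW

COP = 3.2589, W = 2.2824 kW


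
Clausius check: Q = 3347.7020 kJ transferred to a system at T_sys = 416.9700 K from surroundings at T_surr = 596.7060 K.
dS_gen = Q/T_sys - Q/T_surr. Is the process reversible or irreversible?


dS_sys = 3347.7020/416.9700 = 8.0286 kJ/K
dS_surr = -3347.7020/596.7060 = -5.6103 kJ/K
dS_gen = 8.0286 - 5.6103 = 2.4183 kJ/K (irreversible)

dS_gen = 2.4183 kJ/K, irreversible


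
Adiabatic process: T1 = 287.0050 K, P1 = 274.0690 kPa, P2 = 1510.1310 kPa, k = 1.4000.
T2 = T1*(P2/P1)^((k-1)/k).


(k-1)/k = 0.2857
(P2/P1)^exp = 1.6284
T2 = 287.0050 * 1.6284 = 467.3561 K

467.3561 K


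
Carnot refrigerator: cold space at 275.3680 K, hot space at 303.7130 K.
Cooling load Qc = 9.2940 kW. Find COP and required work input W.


COP = 275.3680 / 28.3450 = 9.7149
W = 9.2940 / 9.7149 = 0.9567 kW

COP = 9.7149, W = 0.9567 kW


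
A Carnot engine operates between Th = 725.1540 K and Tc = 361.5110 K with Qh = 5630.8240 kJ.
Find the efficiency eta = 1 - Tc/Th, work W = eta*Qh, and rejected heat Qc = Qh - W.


eta = 1 - 361.5110/725.1540 = 0.5015
W = 0.5015 * 5630.8240 = 2823.6895 kJ
Qc = 5630.8240 - 2823.6895 = 2807.1345 kJ

eta = 50.1470%, W = 2823.6895 kJ, Qc = 2807.1345 kJ


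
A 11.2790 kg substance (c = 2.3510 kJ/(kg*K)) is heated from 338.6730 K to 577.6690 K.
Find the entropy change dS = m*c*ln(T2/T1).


T2/T1 = 1.7057
ln(T2/T1) = 0.5340
dS = 11.2790 * 2.3510 * 0.5340 = 14.1591 kJ/K

14.1591 kJ/K


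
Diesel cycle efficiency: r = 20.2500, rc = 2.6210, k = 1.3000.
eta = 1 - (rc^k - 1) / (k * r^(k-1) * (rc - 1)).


r^(k-1) = 2.4656
rc^k = 3.4995
eta = 0.5189 = 51.8938%

51.8938%


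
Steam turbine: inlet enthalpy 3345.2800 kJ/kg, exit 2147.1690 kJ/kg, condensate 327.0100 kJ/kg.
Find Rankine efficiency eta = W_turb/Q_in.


W = 1198.1110 kJ/kg
Q_in = 3018.2700 kJ/kg
eta = 0.3970 = 39.6953%

eta = 39.6953%


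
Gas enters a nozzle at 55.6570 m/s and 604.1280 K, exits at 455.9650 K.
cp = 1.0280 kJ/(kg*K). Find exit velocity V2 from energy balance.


dT = 148.1630 K
2*cp*1000*dT = 304623.1280
V1^2 = 3097.7016
V2 = sqrt(307720.8296) = 554.7259 m/s

554.7259 m/s


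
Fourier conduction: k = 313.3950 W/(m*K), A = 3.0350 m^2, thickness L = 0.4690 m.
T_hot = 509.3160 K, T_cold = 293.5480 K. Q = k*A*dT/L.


dT = 215.7680 K
Q = 313.3950 * 3.0350 * 215.7680 / 0.4690 = 437587.5448 W

437587.5448 W


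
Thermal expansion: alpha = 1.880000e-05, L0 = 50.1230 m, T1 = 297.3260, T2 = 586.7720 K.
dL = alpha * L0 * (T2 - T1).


dT = 289.4460 K
dL = 1.880000e-05 * 50.1230 * 289.4460 = 0.272749 m
L_final = 50.395749 m

dL = 0.272749 m


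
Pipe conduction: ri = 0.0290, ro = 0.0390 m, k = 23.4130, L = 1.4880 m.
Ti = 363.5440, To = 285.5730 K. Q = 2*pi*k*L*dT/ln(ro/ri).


dT = 77.9710 K
ln(ro/ri) = 0.2963
Q = 2*pi*23.4130*1.4880*77.9710 / 0.2963 = 57609.1443 W

57609.1443 W


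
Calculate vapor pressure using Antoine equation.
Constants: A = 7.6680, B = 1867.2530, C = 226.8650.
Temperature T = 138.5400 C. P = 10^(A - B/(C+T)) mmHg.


C+T = 365.4050
B/(C+T) = 5.1101
log10(P) = 7.6680 - 5.1101 = 2.5579
P = 10^2.5579 = 361.3337 mmHg

361.3337 mmHg


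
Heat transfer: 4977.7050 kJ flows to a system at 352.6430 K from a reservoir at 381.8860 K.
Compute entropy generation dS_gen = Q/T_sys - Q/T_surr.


dS_sys = 4977.7050/352.6430 = 14.1154 kJ/K
dS_surr = -4977.7050/381.8860 = -13.0345 kJ/K
dS_gen = 14.1154 - 13.0345 = 1.0809 kJ/K (irreversible)

dS_gen = 1.0809 kJ/K, irreversible


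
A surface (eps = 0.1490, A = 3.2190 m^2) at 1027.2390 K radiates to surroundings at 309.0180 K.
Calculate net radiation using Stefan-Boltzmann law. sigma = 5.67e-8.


T^4 = 1.1135e+12
Tsurr^4 = 9.1187e+09
Q = 0.1490 * 5.67e-8 * 3.2190 * 1.1044e+12 = 30033.4395 W

30033.4395 W


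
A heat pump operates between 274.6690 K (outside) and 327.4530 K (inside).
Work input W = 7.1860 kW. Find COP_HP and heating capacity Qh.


COP = 327.4530 / 52.7840 = 6.2036
Qh = 6.2036 * 7.1860 = 44.5794 kW

COP = 6.2036, Qh = 44.5794 kW


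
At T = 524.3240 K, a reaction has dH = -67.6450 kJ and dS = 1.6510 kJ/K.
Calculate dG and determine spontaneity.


T*dS = 524.3240 * 1.6510 = 865.6589 kJ
dG = -67.6450 - 865.6589 = -933.3039 kJ (spontaneous)

dG = -933.3039 kJ, spontaneous


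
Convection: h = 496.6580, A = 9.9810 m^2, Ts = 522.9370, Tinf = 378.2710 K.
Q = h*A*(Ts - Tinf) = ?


dT = 144.6660 K
Q = 496.6580 * 9.9810 * 144.6660 = 717130.1213 W

717130.1213 W


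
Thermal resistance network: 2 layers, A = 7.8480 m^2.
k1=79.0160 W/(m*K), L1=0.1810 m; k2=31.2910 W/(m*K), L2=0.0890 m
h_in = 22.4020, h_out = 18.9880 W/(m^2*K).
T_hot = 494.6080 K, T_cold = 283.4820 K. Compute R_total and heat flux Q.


R_conv_in = 1/(22.4020*7.8480) = 0.0057
R_1 = 0.1810/(79.0160*7.8480) = 0.0003
R_2 = 0.0890/(31.2910*7.8480) = 0.0004
R_conv_out = 1/(18.9880*7.8480) = 0.0067
R_total = 0.0131 K/W
Q = 211.1260 / 0.0131 = 16174.7226 W

R_total = 0.0131 K/W, Q = 16174.7226 W


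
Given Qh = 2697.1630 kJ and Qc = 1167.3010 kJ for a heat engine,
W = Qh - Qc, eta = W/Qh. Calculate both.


W = 2697.1630 - 1167.3010 = 1529.8620 kJ
eta = 1529.8620 / 2697.1630 = 0.5672 = 56.7212%

W = 1529.8620 kJ, eta = 56.7212%


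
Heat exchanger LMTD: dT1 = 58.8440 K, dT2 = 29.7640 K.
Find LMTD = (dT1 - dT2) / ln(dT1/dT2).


dT1/dT2 = 1.9770
ln(dT1/dT2) = 0.6816
LMTD = 29.0800 / 0.6816 = 42.6649 K

42.6649 K


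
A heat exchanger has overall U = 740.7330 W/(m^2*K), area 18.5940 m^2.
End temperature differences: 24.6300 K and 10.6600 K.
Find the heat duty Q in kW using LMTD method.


LMTD = 16.6813 K
Q = 740.7330 * 18.5940 * 16.6813 = 229754.1317 W = 229.7541 kW

229.7541 kW


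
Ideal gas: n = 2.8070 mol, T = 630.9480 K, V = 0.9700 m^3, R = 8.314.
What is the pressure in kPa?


P = nRT/V = 2.8070 * 8.314 * 630.9480 / 0.9700
= 14724.6846 / 0.9700 = 15180.0872 Pa = 15.1801 kPa

15.1801 kPa


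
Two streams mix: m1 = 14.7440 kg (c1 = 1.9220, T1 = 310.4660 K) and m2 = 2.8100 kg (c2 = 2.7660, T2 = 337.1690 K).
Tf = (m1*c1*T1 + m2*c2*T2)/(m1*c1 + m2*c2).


num = 11418.6081
den = 36.1104
Tf = 316.2136 K

316.2136 K


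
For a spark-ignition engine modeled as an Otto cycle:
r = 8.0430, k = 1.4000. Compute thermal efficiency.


r^(k-1) = 2.3023
eta = 1 - 1/2.3023 = 0.5657 = 56.5657%

56.5657%


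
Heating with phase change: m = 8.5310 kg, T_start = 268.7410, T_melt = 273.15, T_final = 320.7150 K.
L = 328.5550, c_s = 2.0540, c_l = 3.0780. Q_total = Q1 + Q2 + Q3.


Q1 (sensible, solid) = 8.5310 * 2.0540 * 4.4090 = 77.2575 kJ
Q2 (latent) = 8.5310 * 328.5550 = 2802.9027 kJ
Q3 (sensible, liquid) = 8.5310 * 3.0780 * 47.5650 = 1248.9817 kJ
Q_total = 4129.1418 kJ

4129.1418 kJ


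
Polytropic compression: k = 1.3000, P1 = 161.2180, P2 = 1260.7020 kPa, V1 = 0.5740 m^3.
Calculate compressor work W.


(k-1)/k = 0.2308
(P2/P1)^exp = 1.6074
W = 4.3333 * 161.2180 * 0.5740 * (1.6074 - 1) = 243.5675 kJ

243.5675 kJ


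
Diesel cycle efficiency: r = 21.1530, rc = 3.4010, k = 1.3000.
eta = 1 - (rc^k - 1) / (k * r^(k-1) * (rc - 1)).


r^(k-1) = 2.4981
rc^k = 4.9101
eta = 0.4985 = 49.8537%

49.8537%


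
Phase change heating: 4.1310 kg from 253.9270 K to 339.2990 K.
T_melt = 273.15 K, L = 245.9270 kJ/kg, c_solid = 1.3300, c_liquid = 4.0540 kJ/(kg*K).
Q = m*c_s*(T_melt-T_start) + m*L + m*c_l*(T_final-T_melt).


Q1 (sensible, solid) = 4.1310 * 1.3300 * 19.2230 = 105.6156 kJ
Q2 (latent) = 4.1310 * 245.9270 = 1015.9244 kJ
Q3 (sensible, liquid) = 4.1310 * 4.0540 * 66.1490 = 1107.8022 kJ
Q_total = 2229.3422 kJ

2229.3422 kJ


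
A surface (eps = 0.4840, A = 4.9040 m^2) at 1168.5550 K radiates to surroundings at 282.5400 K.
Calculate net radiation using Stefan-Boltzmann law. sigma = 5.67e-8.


T^4 = 1.8646e+12
Tsurr^4 = 6.3726e+09
Q = 0.4840 * 5.67e-8 * 4.9040 * 1.8583e+12 = 250085.6202 W

250085.6202 W


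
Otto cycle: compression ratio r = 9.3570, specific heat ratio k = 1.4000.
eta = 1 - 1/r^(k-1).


r^(k-1) = 2.4460
eta = 1 - 1/2.4460 = 0.5912 = 59.1168%

59.1168%


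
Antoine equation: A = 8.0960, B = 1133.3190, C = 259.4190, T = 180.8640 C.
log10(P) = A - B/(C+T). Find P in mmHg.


C+T = 440.2830
B/(C+T) = 2.5741
log10(P) = 8.0960 - 2.5741 = 5.5219
P = 10^5.5219 = 332606.3946 mmHg

332606.3946 mmHg


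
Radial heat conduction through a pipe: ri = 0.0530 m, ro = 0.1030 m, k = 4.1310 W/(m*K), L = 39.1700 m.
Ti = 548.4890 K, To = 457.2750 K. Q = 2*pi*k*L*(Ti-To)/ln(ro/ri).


dT = 91.2140 K
ln(ro/ri) = 0.6644
Q = 2*pi*4.1310*39.1700*91.2140 / 0.6644 = 139571.3498 W

139571.3498 W


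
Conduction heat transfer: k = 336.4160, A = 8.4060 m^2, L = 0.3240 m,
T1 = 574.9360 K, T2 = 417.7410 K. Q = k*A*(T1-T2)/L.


dT = 157.1950 K
Q = 336.4160 * 8.4060 * 157.1950 / 0.3240 = 1372017.8015 W

1372017.8015 W


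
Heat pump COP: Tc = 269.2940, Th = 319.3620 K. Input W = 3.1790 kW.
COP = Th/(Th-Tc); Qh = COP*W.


COP = 319.3620 / 50.0680 = 6.3786
Qh = 6.3786 * 3.1790 = 20.2775 kW

COP = 6.3786, Qh = 20.2775 kW


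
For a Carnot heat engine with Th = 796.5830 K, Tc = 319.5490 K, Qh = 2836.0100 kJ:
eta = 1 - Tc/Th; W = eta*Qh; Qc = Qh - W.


eta = 1 - 319.5490/796.5830 = 0.5989
W = 0.5989 * 2836.0100 = 1698.3456 kJ
Qc = 2836.0100 - 1698.3456 = 1137.6644 kJ

eta = 59.8850%, W = 1698.3456 kJ, Qc = 1137.6644 kJ


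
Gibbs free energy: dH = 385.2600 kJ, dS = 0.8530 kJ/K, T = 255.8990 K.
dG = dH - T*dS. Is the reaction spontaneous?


T*dS = 255.8990 * 0.8530 = 218.2818 kJ
dG = 385.2600 - 218.2818 = 166.9782 kJ (non-spontaneous)

dG = 166.9782 kJ, non-spontaneous


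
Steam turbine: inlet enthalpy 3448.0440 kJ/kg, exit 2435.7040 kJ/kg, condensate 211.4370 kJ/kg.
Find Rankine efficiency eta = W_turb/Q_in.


W = 1012.3400 kJ/kg
Q_in = 3236.6070 kJ/kg
eta = 0.3128 = 31.2778%

eta = 31.2778%


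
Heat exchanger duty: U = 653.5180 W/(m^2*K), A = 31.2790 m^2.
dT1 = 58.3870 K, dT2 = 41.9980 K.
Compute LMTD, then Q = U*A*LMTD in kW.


LMTD = 49.7433 K
Q = 653.5180 * 31.2790 * 49.7433 = 1016822.9198 W = 1016.8229 kW

1016.8229 kW


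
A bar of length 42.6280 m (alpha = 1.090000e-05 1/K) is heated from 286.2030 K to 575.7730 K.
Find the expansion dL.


dT = 289.5700 K
dL = 1.090000e-05 * 42.6280 * 289.5700 = 0.134547 m
L_final = 42.762547 m

dL = 0.134547 m


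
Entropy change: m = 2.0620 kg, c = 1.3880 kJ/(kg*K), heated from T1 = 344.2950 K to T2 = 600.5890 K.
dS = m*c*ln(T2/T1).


T2/T1 = 1.7444
ln(T2/T1) = 0.5564
dS = 2.0620 * 1.3880 * 0.5564 = 1.5925 kJ/K

1.5925 kJ/K


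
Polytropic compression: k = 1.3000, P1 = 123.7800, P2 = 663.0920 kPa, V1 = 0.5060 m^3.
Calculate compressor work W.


(k-1)/k = 0.2308
(P2/P1)^exp = 1.4730
W = 4.3333 * 123.7800 * 0.5060 * (1.4730 - 1) = 128.3856 kJ

128.3856 kJ


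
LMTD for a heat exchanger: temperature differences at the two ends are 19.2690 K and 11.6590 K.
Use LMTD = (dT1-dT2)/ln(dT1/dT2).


dT1/dT2 = 1.6527
ln(dT1/dT2) = 0.5024
LMTD = 7.6100 / 0.5024 = 15.1467 K

15.1467 K


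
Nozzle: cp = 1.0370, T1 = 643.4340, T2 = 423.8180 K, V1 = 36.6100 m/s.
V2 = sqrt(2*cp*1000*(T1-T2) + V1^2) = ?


dT = 219.6160 K
2*cp*1000*dT = 455483.5840
V1^2 = 1340.2921
V2 = sqrt(456823.8761) = 675.8875 m/s

675.8875 m/s


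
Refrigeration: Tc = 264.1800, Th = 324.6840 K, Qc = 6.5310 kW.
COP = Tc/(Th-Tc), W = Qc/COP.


COP = 264.1800 / 60.5040 = 4.3663
W = 6.5310 / 4.3663 = 1.4958 kW

COP = 4.3663, W = 1.4958 kW


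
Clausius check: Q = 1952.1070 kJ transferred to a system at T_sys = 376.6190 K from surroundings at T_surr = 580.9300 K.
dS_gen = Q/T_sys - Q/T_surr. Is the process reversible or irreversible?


dS_sys = 1952.1070/376.6190 = 5.1832 kJ/K
dS_surr = -1952.1070/580.9300 = -3.3603 kJ/K
dS_gen = 5.1832 - 3.3603 = 1.8229 kJ/K (irreversible)

dS_gen = 1.8229 kJ/K, irreversible


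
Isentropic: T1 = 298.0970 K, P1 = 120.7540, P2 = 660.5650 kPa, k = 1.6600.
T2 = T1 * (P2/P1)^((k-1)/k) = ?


(k-1)/k = 0.3976
(P2/P1)^exp = 1.9653
T2 = 298.0970 * 1.9653 = 585.8479 K

585.8479 K


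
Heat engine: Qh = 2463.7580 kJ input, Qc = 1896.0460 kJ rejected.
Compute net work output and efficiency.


W = 2463.7580 - 1896.0460 = 567.7120 kJ
eta = 567.7120 / 2463.7580 = 0.2304 = 23.0425%

W = 567.7120 kJ, eta = 23.0425%


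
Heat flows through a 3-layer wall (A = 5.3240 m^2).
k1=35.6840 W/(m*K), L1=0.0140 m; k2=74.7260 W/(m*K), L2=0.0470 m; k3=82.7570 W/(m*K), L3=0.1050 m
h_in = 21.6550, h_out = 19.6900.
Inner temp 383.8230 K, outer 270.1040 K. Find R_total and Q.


R_conv_in = 1/(21.6550*5.3240) = 0.0087
R_1 = 0.0140/(35.6840*5.3240) = 7.3691e-05
R_2 = 0.0470/(74.7260*5.3240) = 0.0001
R_3 = 0.1050/(82.7570*5.3240) = 0.0002
R_conv_out = 1/(19.6900*5.3240) = 0.0095
R_total = 0.0186 K/W
Q = 113.7190 / 0.0186 = 6099.7828 W

R_total = 0.0186 K/W, Q = 6099.7828 W


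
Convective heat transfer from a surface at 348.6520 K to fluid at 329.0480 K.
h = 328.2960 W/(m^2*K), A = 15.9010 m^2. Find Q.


dT = 19.6040 K
Q = 328.2960 * 15.9010 * 19.6040 = 102337.4810 W

102337.4810 W


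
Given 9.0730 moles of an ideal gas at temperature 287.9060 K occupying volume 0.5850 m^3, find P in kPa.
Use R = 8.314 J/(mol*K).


P = nRT/V = 9.0730 * 8.314 * 287.9060 / 0.5850
= 21717.5908 / 0.5850 = 37124.0869 Pa = 37.1241 kPa

37.1241 kPa


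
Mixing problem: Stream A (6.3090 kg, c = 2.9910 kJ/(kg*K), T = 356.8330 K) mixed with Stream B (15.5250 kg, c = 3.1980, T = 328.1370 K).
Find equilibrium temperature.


num = 23025.1744
den = 68.5192
Tf = 336.0399 K

336.0399 K


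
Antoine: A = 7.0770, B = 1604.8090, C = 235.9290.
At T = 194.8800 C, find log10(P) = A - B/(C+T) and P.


C+T = 430.8090
B/(C+T) = 3.7251
log10(P) = 7.0770 - 3.7251 = 3.3519
P = 10^3.3519 = 2248.5080 mmHg

2248.5080 mmHg


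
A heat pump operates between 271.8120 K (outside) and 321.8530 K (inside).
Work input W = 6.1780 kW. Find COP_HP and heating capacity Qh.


COP = 321.8530 / 50.0410 = 6.4318
Qh = 6.4318 * 6.1780 = 39.7356 kW

COP = 6.4318, Qh = 39.7356 kW


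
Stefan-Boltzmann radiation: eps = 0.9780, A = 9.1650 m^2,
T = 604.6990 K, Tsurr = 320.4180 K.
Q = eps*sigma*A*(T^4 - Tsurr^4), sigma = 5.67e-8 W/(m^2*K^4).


T^4 = 1.3371e+11
Tsurr^4 = 1.0541e+10
Q = 0.9780 * 5.67e-8 * 9.1650 * 1.2317e+11 = 62596.4258 W

62596.4258 W


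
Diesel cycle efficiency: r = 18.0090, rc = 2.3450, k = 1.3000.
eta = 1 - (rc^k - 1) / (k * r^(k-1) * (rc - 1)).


r^(k-1) = 2.3804
rc^k = 3.0282
eta = 0.5127 = 51.2696%

51.2696%


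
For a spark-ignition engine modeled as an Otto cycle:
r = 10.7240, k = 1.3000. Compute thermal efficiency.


r^(k-1) = 2.0375
eta = 1 - 1/2.0375 = 0.5092 = 50.9213%

50.9213%


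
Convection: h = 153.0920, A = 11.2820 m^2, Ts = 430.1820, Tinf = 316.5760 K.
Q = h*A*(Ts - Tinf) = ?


dT = 113.6060 K
Q = 153.0920 * 11.2820 * 113.6060 = 196218.4591 W

196218.4591 W


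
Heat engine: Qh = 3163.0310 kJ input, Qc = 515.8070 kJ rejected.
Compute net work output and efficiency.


W = 3163.0310 - 515.8070 = 2647.2240 kJ
eta = 2647.2240 / 3163.0310 = 0.8369 = 83.6926%

W = 2647.2240 kJ, eta = 83.6926%


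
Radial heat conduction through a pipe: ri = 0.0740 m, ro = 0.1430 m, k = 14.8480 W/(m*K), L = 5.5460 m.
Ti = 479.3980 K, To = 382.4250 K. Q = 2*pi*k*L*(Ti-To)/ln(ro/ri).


dT = 96.9730 K
ln(ro/ri) = 0.6588
Q = 2*pi*14.8480*5.5460*96.9730 / 0.6588 = 76162.0146 W

76162.0146 W


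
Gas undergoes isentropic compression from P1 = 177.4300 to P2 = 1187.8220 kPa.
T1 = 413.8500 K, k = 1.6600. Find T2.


(k-1)/k = 0.3976
(P2/P1)^exp = 2.1296
T2 = 413.8500 * 2.1296 = 881.3390 K

881.3390 K


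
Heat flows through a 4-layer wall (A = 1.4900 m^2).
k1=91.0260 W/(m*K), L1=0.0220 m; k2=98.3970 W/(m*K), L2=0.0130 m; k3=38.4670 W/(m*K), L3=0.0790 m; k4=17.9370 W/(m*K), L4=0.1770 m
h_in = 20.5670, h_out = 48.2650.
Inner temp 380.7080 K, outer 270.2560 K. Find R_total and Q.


R_conv_in = 1/(20.5670*1.4900) = 0.0326
R_1 = 0.0220/(91.0260*1.4900) = 0.0002
R_2 = 0.0130/(98.3970*1.4900) = 8.8670e-05
R_3 = 0.0790/(38.4670*1.4900) = 0.0014
R_4 = 0.1770/(17.9370*1.4900) = 0.0066
R_conv_out = 1/(48.2650*1.4900) = 0.0139
R_total = 0.0548 K/W
Q = 110.4520 / 0.0548 = 2015.9446 W

R_total = 0.0548 K/W, Q = 2015.9446 W


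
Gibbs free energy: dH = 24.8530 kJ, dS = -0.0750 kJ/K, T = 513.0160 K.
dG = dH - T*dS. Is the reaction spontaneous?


T*dS = 513.0160 * -0.0750 = -38.4762 kJ
dG = 24.8530 + 38.4762 = 63.3292 kJ (non-spontaneous)

dG = 63.3292 kJ, non-spontaneous


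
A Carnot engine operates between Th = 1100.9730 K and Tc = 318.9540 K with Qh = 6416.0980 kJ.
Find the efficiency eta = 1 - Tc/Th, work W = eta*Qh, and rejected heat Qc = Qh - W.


eta = 1 - 318.9540/1100.9730 = 0.7103
W = 0.7103 * 6416.0980 = 4557.3420 kJ
Qc = 6416.0980 - 4557.3420 = 1858.7560 kJ

eta = 71.0298%, W = 4557.3420 kJ, Qc = 1858.7560 kJ


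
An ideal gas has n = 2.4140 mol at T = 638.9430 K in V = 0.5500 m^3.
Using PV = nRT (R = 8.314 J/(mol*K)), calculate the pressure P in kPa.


P = nRT/V = 2.4140 * 8.314 * 638.9430 / 0.5500
= 12823.5835 / 0.5500 = 23315.6063 Pa = 23.3156 kPa

23.3156 kPa


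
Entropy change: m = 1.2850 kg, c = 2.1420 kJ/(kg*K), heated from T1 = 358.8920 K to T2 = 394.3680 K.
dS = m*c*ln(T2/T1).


T2/T1 = 1.0988
ln(T2/T1) = 0.0943
dS = 1.2850 * 2.1420 * 0.0943 = 0.2595 kJ/K

0.2595 kJ/K


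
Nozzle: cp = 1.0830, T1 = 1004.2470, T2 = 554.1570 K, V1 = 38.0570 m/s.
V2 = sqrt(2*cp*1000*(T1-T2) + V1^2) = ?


dT = 450.0900 K
2*cp*1000*dT = 974894.9400
V1^2 = 1448.3352
V2 = sqrt(976343.2752) = 988.1008 m/s

988.1008 m/s


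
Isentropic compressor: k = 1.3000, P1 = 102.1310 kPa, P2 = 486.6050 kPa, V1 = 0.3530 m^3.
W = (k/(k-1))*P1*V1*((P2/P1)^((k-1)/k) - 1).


(k-1)/k = 0.2308
(P2/P1)^exp = 1.4337
W = 4.3333 * 102.1310 * 0.3530 * (1.4337 - 1) = 67.7593 kJ

67.7593 kJ


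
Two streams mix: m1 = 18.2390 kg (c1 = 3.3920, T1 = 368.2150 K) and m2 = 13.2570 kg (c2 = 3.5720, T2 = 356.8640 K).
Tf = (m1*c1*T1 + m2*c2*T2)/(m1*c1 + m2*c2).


num = 39679.1818
den = 109.2207
Tf = 363.2936 K

363.2936 K


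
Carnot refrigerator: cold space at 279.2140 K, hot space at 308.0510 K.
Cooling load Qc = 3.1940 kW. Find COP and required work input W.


COP = 279.2140 / 28.8370 = 9.6825
W = 3.1940 / 9.6825 = 0.3299 kW

COP = 9.6825, W = 0.3299 kW


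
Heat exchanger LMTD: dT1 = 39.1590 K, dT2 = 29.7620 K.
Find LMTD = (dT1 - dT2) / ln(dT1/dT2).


dT1/dT2 = 1.3157
ln(dT1/dT2) = 0.2744
LMTD = 9.3970 / 0.2744 = 34.2459 K

34.2459 K


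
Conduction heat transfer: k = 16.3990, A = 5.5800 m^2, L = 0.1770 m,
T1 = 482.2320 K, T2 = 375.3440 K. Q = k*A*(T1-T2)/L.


dT = 106.8880 K
Q = 16.3990 * 5.5800 * 106.8880 / 0.1770 = 55259.5380 W

55259.5380 W


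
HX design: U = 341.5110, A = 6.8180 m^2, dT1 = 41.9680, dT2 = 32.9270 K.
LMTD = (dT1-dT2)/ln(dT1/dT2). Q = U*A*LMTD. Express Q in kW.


LMTD = 37.2649 K
Q = 341.5110 * 6.8180 * 37.2649 = 86768.3880 W = 86.7684 kW

86.7684 kW


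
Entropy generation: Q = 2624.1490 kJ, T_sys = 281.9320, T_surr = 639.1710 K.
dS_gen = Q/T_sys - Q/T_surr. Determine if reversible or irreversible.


dS_sys = 2624.1490/281.9320 = 9.3077 kJ/K
dS_surr = -2624.1490/639.1710 = -4.1056 kJ/K
dS_gen = 9.3077 - 4.1056 = 5.2022 kJ/K (irreversible)

dS_gen = 5.2022 kJ/K, irreversible


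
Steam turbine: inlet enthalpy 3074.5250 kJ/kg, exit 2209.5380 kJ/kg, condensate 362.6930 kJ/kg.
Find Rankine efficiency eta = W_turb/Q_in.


W = 864.9870 kJ/kg
Q_in = 2711.8320 kJ/kg
eta = 0.3190 = 31.8968%

eta = 31.8968%


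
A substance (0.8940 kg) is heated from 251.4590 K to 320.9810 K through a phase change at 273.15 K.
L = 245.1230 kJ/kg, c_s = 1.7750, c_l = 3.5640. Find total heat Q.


Q1 (sensible, solid) = 0.8940 * 1.7750 * 21.6910 = 34.4204 kJ
Q2 (latent) = 0.8940 * 245.1230 = 219.1400 kJ
Q3 (sensible, liquid) = 0.8940 * 3.5640 * 47.8310 = 152.3999 kJ
Q_total = 405.9602 kJ

405.9602 kJ


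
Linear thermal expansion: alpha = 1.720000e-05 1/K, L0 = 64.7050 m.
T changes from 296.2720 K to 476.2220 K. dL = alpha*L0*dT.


dT = 179.9500 K
dL = 1.720000e-05 * 64.7050 * 179.9500 = 0.200271 m
L_final = 64.905271 m

dL = 0.200271 m


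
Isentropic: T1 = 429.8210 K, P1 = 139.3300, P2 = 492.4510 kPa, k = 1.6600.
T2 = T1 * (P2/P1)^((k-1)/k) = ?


(k-1)/k = 0.3976
(P2/P1)^exp = 1.6520
T2 = 429.8210 * 1.6520 = 710.0579 K

710.0579 K


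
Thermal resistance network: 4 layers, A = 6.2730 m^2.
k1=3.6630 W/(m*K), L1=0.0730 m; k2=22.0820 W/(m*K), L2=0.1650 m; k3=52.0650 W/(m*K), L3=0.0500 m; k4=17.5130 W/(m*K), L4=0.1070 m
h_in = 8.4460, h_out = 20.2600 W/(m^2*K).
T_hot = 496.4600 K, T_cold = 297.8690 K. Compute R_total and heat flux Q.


R_conv_in = 1/(8.4460*6.2730) = 0.0189
R_1 = 0.0730/(3.6630*6.2730) = 0.0032
R_2 = 0.1650/(22.0820*6.2730) = 0.0012
R_3 = 0.0500/(52.0650*6.2730) = 0.0002
R_4 = 0.1070/(17.5130*6.2730) = 0.0010
R_conv_out = 1/(20.2600*6.2730) = 0.0079
R_total = 0.0322 K/W
Q = 198.5910 / 0.0322 = 6160.1568 W

R_total = 0.0322 K/W, Q = 6160.1568 W


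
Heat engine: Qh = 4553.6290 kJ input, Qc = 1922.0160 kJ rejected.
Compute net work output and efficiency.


W = 4553.6290 - 1922.0160 = 2631.6130 kJ
eta = 2631.6130 / 4553.6290 = 0.5779 = 57.7916%

W = 2631.6130 kJ, eta = 57.7916%


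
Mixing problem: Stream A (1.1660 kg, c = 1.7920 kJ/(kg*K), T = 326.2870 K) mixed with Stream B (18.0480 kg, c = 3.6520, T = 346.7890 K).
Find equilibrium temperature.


num = 23539.0800
den = 68.0008
Tf = 346.1590 K

346.1590 K


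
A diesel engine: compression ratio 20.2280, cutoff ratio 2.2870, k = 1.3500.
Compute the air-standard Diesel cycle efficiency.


r^(k-1) = 2.8647
rc^k = 3.0550
eta = 0.5871 = 58.7130%

58.7130%


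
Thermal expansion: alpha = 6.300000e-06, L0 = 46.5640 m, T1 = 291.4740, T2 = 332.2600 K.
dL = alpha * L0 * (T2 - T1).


dT = 40.7860 K
dL = 6.300000e-06 * 46.5640 * 40.7860 = 0.011965 m
L_final = 46.575965 m

dL = 0.011965 m


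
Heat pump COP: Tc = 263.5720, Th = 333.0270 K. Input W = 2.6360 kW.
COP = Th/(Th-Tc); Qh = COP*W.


COP = 333.0270 / 69.4550 = 4.7949
Qh = 4.7949 * 2.6360 = 12.6393 kW

COP = 4.7949, Qh = 12.6393 kW


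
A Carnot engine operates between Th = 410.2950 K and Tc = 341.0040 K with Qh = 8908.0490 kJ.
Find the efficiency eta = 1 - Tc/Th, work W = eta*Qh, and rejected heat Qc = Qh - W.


eta = 1 - 341.0040/410.2950 = 0.1689
W = 0.1689 * 8908.0490 = 1504.3996 kJ
Qc = 8908.0490 - 1504.3996 = 7403.6494 kJ

eta = 16.8881%, W = 1504.3996 kJ, Qc = 7403.6494 kJ


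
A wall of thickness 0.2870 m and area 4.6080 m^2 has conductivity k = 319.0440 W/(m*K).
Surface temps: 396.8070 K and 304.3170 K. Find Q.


dT = 92.4900 K
Q = 319.0440 * 4.6080 * 92.4900 / 0.2870 = 473779.1394 W

473779.1394 W


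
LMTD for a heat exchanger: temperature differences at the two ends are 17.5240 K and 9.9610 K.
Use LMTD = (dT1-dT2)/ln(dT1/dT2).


dT1/dT2 = 1.7593
ln(dT1/dT2) = 0.5649
LMTD = 7.5630 / 0.5649 = 13.3884 K

13.3884 K


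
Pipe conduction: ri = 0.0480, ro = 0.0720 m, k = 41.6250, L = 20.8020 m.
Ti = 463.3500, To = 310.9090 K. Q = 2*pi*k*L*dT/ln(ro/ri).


dT = 152.4410 K
ln(ro/ri) = 0.4055
Q = 2*pi*41.6250*20.8020*152.4410 / 0.4055 = 2045443.5981 W

2045443.5981 W


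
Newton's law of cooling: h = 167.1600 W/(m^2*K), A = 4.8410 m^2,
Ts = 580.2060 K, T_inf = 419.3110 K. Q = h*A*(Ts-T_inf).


dT = 160.8950 K
Q = 167.1600 * 4.8410 * 160.8950 = 130199.7029 W

130199.7029 W


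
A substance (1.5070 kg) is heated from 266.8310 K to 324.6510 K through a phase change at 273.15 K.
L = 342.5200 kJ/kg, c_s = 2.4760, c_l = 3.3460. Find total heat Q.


Q1 (sensible, solid) = 1.5070 * 2.4760 * 6.3190 = 23.5783 kJ
Q2 (latent) = 1.5070 * 342.5200 = 516.1776 kJ
Q3 (sensible, liquid) = 1.5070 * 3.3460 * 51.5010 = 259.6898 kJ
Q_total = 799.4457 kJ

799.4457 kJ


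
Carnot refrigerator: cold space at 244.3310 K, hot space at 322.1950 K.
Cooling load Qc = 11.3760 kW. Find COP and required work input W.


COP = 244.3310 / 77.8640 = 3.1379
W = 11.3760 / 3.1379 = 3.6253 kW

COP = 3.1379, W = 3.6253 kW


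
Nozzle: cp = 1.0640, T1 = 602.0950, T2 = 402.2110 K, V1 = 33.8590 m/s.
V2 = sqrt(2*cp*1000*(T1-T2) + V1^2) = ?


dT = 199.8840 K
2*cp*1000*dT = 425353.1520
V1^2 = 1146.4319
V2 = sqrt(426499.5839) = 653.0694 m/s

653.0694 m/s


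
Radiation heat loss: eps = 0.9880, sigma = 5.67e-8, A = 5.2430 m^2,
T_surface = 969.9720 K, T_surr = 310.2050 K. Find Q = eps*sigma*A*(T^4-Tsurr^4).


T^4 = 8.8519e+11
Tsurr^4 = 9.2597e+09
Q = 0.9880 * 5.67e-8 * 5.2430 * 8.7593e+11 = 257270.3423 W

257270.3423 W


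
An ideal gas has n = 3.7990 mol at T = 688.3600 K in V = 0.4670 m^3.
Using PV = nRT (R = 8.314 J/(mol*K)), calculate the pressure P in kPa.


P = nRT/V = 3.7990 * 8.314 * 688.3600 / 0.4670
= 21741.7721 / 0.4670 = 46556.2572 Pa = 46.5563 kPa

46.5563 kPa


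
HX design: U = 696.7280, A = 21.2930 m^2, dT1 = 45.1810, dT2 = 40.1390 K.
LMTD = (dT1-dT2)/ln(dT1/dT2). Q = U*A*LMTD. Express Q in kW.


LMTD = 42.6103 K
Q = 696.7280 * 21.2930 * 42.6103 = 632142.0047 W = 632.1420 kW

632.1420 kW


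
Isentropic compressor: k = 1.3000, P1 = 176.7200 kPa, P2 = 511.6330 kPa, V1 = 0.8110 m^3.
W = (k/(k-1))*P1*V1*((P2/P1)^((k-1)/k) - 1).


(k-1)/k = 0.2308
(P2/P1)^exp = 1.2780
W = 4.3333 * 176.7200 * 0.8110 * (1.2780 - 1) = 172.6692 kJ

172.6692 kJ


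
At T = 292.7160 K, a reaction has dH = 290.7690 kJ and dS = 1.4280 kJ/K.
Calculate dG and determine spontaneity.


T*dS = 292.7160 * 1.4280 = 417.9984 kJ
dG = 290.7690 - 417.9984 = -127.2294 kJ (spontaneous)

dG = -127.2294 kJ, spontaneous


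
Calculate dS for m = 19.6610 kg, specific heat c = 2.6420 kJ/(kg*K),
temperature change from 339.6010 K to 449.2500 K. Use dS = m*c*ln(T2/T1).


T2/T1 = 1.3229
ln(T2/T1) = 0.2798
dS = 19.6610 * 2.6420 * 0.2798 = 14.5345 kJ/K

14.5345 kJ/K


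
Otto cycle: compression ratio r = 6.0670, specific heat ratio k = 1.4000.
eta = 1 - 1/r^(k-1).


r^(k-1) = 2.0568
eta = 1 - 1/2.0568 = 0.5138 = 51.3805%

51.3805%


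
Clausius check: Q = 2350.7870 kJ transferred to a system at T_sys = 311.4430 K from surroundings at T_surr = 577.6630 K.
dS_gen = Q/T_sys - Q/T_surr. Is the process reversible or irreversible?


dS_sys = 2350.7870/311.4430 = 7.5480 kJ/K
dS_surr = -2350.7870/577.6630 = -4.0695 kJ/K
dS_gen = 7.5480 - 4.0695 = 3.4786 kJ/K (irreversible)

dS_gen = 3.4786 kJ/K, irreversible


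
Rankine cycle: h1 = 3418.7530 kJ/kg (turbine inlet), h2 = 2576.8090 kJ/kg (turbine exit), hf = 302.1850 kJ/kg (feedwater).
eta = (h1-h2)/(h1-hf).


W = 841.9440 kJ/kg
Q_in = 3116.5680 kJ/kg
eta = 0.2702 = 27.0151%

eta = 27.0151%


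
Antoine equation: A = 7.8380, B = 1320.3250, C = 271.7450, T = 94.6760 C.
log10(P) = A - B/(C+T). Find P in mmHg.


C+T = 366.4210
B/(C+T) = 3.6033
log10(P) = 7.8380 - 3.6033 = 4.2347
P = 10^4.2347 = 17167.1983 mmHg

17167.1983 mmHg


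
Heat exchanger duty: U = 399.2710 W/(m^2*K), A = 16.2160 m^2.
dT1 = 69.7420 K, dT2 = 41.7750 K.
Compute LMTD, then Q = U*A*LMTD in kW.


LMTD = 54.5693 K
Q = 399.2710 * 16.2160 * 54.5693 = 353312.9698 W = 353.3130 kW

353.3130 kW


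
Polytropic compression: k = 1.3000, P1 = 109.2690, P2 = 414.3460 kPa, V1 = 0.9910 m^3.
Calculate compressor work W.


(k-1)/k = 0.2308
(P2/P1)^exp = 1.3601
W = 4.3333 * 109.2690 * 0.9910 * (1.3601 - 1) = 168.9925 kJ

168.9925 kJ


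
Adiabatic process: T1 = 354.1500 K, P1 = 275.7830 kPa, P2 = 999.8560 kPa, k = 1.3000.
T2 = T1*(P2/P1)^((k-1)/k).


(k-1)/k = 0.2308
(P2/P1)^exp = 1.3461
T2 = 354.1500 * 1.3461 = 476.7302 K

476.7302 K


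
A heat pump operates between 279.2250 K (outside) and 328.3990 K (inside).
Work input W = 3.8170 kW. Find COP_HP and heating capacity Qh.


COP = 328.3990 / 49.1740 = 6.6783
Qh = 6.6783 * 3.8170 = 25.4911 kW

COP = 6.6783, Qh = 25.4911 kW


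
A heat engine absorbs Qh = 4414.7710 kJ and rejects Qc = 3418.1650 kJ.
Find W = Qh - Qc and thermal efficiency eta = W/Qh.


W = 4414.7710 - 3418.1650 = 996.6060 kJ
eta = 996.6060 / 4414.7710 = 0.2257 = 22.5744%

W = 996.6060 kJ, eta = 22.5744%


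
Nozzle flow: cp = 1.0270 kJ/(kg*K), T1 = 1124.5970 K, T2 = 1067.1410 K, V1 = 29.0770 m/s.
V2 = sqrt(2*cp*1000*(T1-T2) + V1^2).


dT = 57.4560 K
2*cp*1000*dT = 118014.6240
V1^2 = 845.4719
V2 = sqrt(118860.0959) = 344.7609 m/s

344.7609 m/s


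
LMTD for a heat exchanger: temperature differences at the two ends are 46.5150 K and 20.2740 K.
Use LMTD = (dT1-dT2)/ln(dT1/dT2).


dT1/dT2 = 2.2943
ln(dT1/dT2) = 0.8304
LMTD = 26.2410 / 0.8304 = 31.5991 K

31.5991 K


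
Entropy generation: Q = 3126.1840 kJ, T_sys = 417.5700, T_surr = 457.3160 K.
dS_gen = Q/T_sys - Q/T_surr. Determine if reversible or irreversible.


dS_sys = 3126.1840/417.5700 = 7.4866 kJ/K
dS_surr = -3126.1840/457.3160 = -6.8359 kJ/K
dS_gen = 7.4866 - 6.8359 = 0.6507 kJ/K (irreversible)

dS_gen = 0.6507 kJ/K, irreversible


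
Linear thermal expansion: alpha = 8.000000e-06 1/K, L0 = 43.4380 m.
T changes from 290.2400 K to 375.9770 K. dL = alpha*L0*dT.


dT = 85.7370 K
dL = 8.000000e-06 * 43.4380 * 85.7370 = 0.029794 m
L_final = 43.467794 m

dL = 0.029794 m


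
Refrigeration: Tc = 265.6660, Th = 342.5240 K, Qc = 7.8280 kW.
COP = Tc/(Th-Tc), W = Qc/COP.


COP = 265.6660 / 76.8580 = 3.4566
W = 7.8280 / 3.4566 = 2.2647 kW

COP = 3.4566, W = 2.2647 kW


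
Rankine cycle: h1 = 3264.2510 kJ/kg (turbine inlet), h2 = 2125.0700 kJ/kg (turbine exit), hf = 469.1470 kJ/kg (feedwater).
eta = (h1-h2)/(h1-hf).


W = 1139.1810 kJ/kg
Q_in = 2795.1040 kJ/kg
eta = 0.4076 = 40.7563%

eta = 40.7563%


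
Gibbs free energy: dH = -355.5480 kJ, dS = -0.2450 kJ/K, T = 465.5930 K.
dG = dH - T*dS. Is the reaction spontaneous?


T*dS = 465.5930 * -0.2450 = -114.0703 kJ
dG = -355.5480 + 114.0703 = -241.4777 kJ (spontaneous)

dG = -241.4777 kJ, spontaneous


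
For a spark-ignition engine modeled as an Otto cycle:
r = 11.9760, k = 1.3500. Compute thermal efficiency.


r^(k-1) = 2.3846
eta = 1 - 1/2.3846 = 0.5806 = 58.0636%

58.0636%


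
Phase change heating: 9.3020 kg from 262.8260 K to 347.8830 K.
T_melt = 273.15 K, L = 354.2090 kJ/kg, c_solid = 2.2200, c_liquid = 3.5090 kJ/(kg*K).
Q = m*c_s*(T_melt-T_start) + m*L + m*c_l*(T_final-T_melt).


Q1 (sensible, solid) = 9.3020 * 2.2200 * 10.3240 = 213.1951 kJ
Q2 (latent) = 9.3020 * 354.2090 = 3294.8521 kJ
Q3 (sensible, liquid) = 9.3020 * 3.5090 * 74.7330 = 2439.3388 kJ
Q_total = 5947.3860 kJ

5947.3860 kJ


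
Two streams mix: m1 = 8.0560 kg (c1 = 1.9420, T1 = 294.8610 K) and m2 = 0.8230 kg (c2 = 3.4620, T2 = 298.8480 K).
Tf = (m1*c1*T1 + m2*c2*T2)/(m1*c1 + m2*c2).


num = 5464.5127
den = 18.4940
Tf = 295.4752 K

295.4752 K


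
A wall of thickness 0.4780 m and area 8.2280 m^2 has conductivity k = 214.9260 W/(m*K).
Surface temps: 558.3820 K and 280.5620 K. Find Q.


dT = 277.8200 K
Q = 214.9260 * 8.2280 * 277.8200 / 0.4780 = 1027824.2251 W

1027824.2251 W


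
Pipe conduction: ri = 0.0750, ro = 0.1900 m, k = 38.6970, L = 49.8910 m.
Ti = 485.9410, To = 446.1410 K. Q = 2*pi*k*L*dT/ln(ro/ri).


dT = 39.8000 K
ln(ro/ri) = 0.9295
Q = 2*pi*38.6970*49.8910*39.8000 / 0.9295 = 519393.1910 W

519393.1910 W


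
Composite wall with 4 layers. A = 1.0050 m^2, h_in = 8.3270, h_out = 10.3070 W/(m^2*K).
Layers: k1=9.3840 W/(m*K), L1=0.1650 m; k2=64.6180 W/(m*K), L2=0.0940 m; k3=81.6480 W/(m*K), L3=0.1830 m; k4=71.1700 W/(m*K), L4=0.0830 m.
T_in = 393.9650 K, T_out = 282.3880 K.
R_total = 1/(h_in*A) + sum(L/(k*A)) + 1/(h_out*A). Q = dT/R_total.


R_conv_in = 1/(8.3270*1.0050) = 0.1195
R_1 = 0.1650/(9.3840*1.0050) = 0.0175
R_2 = 0.0940/(64.6180*1.0050) = 0.0014
R_3 = 0.1830/(81.6480*1.0050) = 0.0022
R_4 = 0.0830/(71.1700*1.0050) = 0.0012
R_conv_out = 1/(10.3070*1.0050) = 0.0965
R_total = 0.2384 K/W
Q = 111.5770 / 0.2384 = 468.0906 W

R_total = 0.2384 K/W, Q = 468.0906 W


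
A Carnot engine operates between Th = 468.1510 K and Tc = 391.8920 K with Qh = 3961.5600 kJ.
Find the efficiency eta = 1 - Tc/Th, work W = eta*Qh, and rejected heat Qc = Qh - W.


eta = 1 - 391.8920/468.1510 = 0.1629
W = 0.1629 * 3961.5600 = 645.3144 kJ
Qc = 3961.5600 - 645.3144 = 3316.2456 kJ

eta = 16.2894%, W = 645.3144 kJ, Qc = 3316.2456 kJ


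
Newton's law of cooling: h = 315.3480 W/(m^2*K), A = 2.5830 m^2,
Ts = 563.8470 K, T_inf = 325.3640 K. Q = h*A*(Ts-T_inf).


dT = 238.4830 K
Q = 315.3480 * 2.5830 * 238.4830 = 194254.8691 W

194254.8691 W


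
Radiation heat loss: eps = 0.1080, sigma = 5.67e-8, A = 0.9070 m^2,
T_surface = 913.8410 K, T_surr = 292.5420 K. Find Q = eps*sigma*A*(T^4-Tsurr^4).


T^4 = 6.9740e+11
Tsurr^4 = 7.3241e+09
Q = 0.1080 * 5.67e-8 * 0.9070 * 6.9008e+11 = 3832.7597 W

3832.7597 W


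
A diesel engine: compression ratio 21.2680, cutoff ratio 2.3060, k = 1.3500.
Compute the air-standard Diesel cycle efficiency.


r^(k-1) = 2.9154
rc^k = 3.0893
eta = 0.5935 = 59.3538%

59.3538%


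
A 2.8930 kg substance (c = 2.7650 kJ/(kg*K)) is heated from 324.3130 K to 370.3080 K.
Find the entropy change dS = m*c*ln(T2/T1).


T2/T1 = 1.1418
ln(T2/T1) = 0.1326
dS = 2.8930 * 2.7650 * 0.1326 = 1.0609 kJ/K

1.0609 kJ/K


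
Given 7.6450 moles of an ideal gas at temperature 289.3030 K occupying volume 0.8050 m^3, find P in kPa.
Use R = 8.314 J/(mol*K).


P = nRT/V = 7.6450 * 8.314 * 289.3030 / 0.8050
= 18388.2520 / 0.8050 = 22842.5491 Pa = 22.8425 kPa

22.8425 kPa


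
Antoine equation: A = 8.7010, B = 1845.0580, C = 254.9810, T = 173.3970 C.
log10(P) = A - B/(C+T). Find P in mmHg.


C+T = 428.3780
B/(C+T) = 4.3071
log10(P) = 8.7010 - 4.3071 = 4.3939
P = 10^4.3939 = 24769.6995 mmHg

24769.6995 mmHg


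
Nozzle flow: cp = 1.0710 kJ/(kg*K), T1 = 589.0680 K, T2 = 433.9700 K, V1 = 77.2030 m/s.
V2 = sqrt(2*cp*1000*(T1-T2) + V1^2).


dT = 155.0980 K
2*cp*1000*dT = 332219.9160
V1^2 = 5960.3032
V2 = sqrt(338180.2192) = 581.5326 m/s

581.5326 m/s


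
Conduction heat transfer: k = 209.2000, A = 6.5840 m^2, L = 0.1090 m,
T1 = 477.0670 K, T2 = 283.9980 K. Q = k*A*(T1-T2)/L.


dT = 193.0690 K
Q = 209.2000 * 6.5840 * 193.0690 / 0.1090 = 2439706.3222 W

2439706.3222 W


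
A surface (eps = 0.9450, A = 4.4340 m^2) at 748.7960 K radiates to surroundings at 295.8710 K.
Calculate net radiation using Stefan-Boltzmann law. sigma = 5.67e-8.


T^4 = 3.1438e+11
Tsurr^4 = 7.6632e+09
Q = 0.9450 * 5.67e-8 * 4.4340 * 3.0672e+11 = 72869.7479 W

72869.7479 W


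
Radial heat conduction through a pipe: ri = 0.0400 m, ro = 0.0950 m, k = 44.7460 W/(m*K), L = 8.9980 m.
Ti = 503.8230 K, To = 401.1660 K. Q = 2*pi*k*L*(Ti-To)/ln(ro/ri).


dT = 102.6570 K
ln(ro/ri) = 0.8650
Q = 2*pi*44.7460*8.9980*102.6570 / 0.8650 = 300229.8181 W

300229.8181 W


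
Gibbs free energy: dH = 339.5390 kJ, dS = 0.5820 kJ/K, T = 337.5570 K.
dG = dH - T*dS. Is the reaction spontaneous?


T*dS = 337.5570 * 0.5820 = 196.4582 kJ
dG = 339.5390 - 196.4582 = 143.0808 kJ (non-spontaneous)

dG = 143.0808 kJ, non-spontaneous


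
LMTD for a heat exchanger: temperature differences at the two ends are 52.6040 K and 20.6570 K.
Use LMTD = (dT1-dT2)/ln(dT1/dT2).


dT1/dT2 = 2.5465
ln(dT1/dT2) = 0.9347
LMTD = 31.9470 / 0.9347 = 34.1775 K

34.1775 K


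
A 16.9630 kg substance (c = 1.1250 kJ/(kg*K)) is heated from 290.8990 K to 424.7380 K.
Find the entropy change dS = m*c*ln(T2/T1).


T2/T1 = 1.4601
ln(T2/T1) = 0.3785
dS = 16.9630 * 1.1250 * 0.3785 = 7.2230 kJ/K

7.2230 kJ/K


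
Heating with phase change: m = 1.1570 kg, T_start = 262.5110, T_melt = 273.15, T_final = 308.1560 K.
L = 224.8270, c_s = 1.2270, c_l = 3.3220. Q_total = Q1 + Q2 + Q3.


Q1 (sensible, solid) = 1.1570 * 1.2270 * 10.6390 = 15.1035 kJ
Q2 (latent) = 1.1570 * 224.8270 = 260.1248 kJ
Q3 (sensible, liquid) = 1.1570 * 3.3220 * 35.0060 = 134.5475 kJ
Q_total = 409.7758 kJ

409.7758 kJ


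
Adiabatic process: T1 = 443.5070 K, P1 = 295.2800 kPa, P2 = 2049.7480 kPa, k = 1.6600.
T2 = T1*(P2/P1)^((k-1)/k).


(k-1)/k = 0.3976
(P2/P1)^exp = 2.1605
T2 = 443.5070 * 2.1605 = 958.2072 K

958.2072 K


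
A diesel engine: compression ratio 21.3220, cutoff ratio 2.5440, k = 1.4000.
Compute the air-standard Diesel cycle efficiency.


r^(k-1) = 3.4004
rc^k = 3.6959
eta = 0.6332 = 63.3223%

63.3223%


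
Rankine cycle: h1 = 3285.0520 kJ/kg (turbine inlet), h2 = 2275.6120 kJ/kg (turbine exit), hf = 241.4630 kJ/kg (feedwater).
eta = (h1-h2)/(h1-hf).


W = 1009.4400 kJ/kg
Q_in = 3043.5890 kJ/kg
eta = 0.3317 = 33.1661%

eta = 33.1661%


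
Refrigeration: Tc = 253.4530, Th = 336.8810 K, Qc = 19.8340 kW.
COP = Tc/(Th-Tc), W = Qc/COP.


COP = 253.4530 / 83.4280 = 3.0380
W = 19.8340 / 3.0380 = 6.5287 kW

COP = 3.0380, W = 6.5287 kW


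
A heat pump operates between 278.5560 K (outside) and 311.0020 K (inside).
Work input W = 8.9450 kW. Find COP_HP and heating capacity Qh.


COP = 311.0020 / 32.4460 = 9.5852
Qh = 9.5852 * 8.9450 = 85.7398 kW

COP = 9.5852, Qh = 85.7398 kW
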